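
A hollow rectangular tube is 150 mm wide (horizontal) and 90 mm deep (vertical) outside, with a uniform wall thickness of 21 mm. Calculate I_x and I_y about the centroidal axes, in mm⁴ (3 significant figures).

I_x ≈ 8.12 × 10⁶ mm⁴, I_y ≈ 2.03 × 10⁷ mm⁴

Decompose the section into non-overlapping parts with the origin at the bottom-left of its bounding rectangle.
Outer rectangle: 150 × 90, A = 13 500 mm², y = 45 mm, Ī = 9 112 500 mm⁴.
Inner void (subtracted): 108 × 48, A = 5 184 mm², y = 45 mm, Ī = 995 328 mm⁴.
By symmetry the centroid is at mid-height, ȳ = 45 mm.
All pieces are centred on the centroidal x-axis, so I = ΣĪ (holes subtracted) = 8 117 172 mm⁴.
Repeating about the centroidal y-axis gives I_y = 20 273 652 mm⁴.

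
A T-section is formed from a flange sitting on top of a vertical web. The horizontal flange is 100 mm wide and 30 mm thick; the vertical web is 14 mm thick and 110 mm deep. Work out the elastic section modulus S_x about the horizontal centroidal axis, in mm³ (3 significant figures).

S_x ≈ 6.68 × 10⁴ mm³

Break the section into simple shapes (no overlaps), measuring from the bottom-left corner of the bounding box.
Flange: 100 × 30, A = 3 000 mm², y = 125 mm, Ī = 225 000 mm⁴.
Web: 14 × 110, A = 1 540 mm², y = 55 mm, Ī = 1 552 833 mm⁴.
Centroid: ȳ = ΣA·y / ΣA = 101.26 mm.
Transfer each piece to the horizontal centroidal axis using Ī + A·d² with d = y − 101.26:
  flange: d = 23.744 mm → contributes +1 916 403 mm⁴
  web: d = -46.256 mm → contributes +4 847 774 mm⁴
Total I = 6 764 177 mm⁴.
Extreme fibre distance c = 101.26 mm; S = I/c = 66 803 mm³.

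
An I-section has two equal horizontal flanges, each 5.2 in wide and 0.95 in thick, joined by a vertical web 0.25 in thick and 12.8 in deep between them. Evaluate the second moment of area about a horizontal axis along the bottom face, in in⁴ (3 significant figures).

I_base ≈ 1220 in⁴

Treat the section as a set of non-overlapping primitives; coordinates are from the bounding-box lower-left.
Bottom flange: 5.2 × 0.95, A = 4.94 in², y = 0.475 in, Ī = 0.37153 in⁴.
Web: 0.25 × 12.8, A = 3.2 in², y = 7.35 in, Ī = 43.691 in⁴.
Top flange: 5.2 × 0.95, A = 4.94 in², y = 14.225 in, Ī = 0.37153 in⁴.
Transfer each piece to a horizontal axis along the bottom face using Ī + A·d² with d = y − 0:
  bottom flange: d = 0.475 in → contributes +1.4861 in⁴
  web: d = 7.35 in → contributes +216.56 in⁴
  top flange: d = 14.225 in → contributes +999.98 in⁴
Total I = 1 218 in⁴.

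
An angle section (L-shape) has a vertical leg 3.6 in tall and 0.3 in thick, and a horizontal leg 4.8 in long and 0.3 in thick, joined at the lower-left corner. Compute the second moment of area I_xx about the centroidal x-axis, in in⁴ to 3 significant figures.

Break the section into simple shapes (no overlaps), measuring from the bottom-left corner of the bounding box.
Vertical leg: 0.3 × 3.6, A = 1.08 in², y = 1.8 in, Ī = 1.1664 in⁴.
Horizontal leg (remainder): 4.5 × 0.3, A = 1.35 in², y = 0.15 in, Ī = 0.010125 in⁴.
Centroid: ȳ = ΣA·y / ΣA = 0.88333 in.
Transfer each piece to the centroidal x-axis using Ī + A·d² with d = y − 0.88333:
  vertical leg: d = 0.91667 in → contributes +2.0739 in⁴
  horizontal leg (remainder): d = -0.73333 in → contributes +0.73613 in⁴
Total I = 2.81 in⁴.

I_xx ≈ 2.81 in⁴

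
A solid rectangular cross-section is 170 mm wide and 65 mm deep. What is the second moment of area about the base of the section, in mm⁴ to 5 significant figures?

The section: 170 × 65, A = 11 050 mm², y = 32.5 mm, Ī = 3 890 521 mm⁴.
Transfer it to the base of the section using Ī + A·d² with d = y − 0:
  the section: d = 32.5 mm → contributes +15 562 083 mm⁴
Total I = 15 562 083 mm⁴.

I_base ≈ 1.5562 × 10⁷ mm⁴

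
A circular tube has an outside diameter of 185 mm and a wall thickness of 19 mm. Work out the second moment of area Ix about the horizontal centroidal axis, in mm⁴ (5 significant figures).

Decompose the section into non-overlapping parts with the origin at the bottom-left of its bounding rectangle.
Outer circle: ⌀185, A = 26880.25 mm², y = 92.5 mm, Ī = 57 498 539 mm⁴.
Bore (subtracted): ⌀147, A = 16971.67 mm², y = 92.5 mm, Ī = 22 921 300 mm⁴.
By symmetry the centroid is at mid-height, ȳ = 92.5 mm.
All pieces are centred on the horizontal centroidal axis, so I = ΣĪ (holes subtracted) = 34 577 240 mm⁴.

Ix ≈ 3.4577 × 10⁷ mm⁴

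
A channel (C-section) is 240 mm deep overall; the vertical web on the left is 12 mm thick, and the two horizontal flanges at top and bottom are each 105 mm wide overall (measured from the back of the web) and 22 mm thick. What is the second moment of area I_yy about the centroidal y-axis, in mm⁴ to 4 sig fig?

Decompose the section into non-overlapping parts with the origin at the bottom-left of its bounding rectangle.
Web: 12 × 240, A = 2 880 mm², x = 6 mm, Ī = 34 560 mm⁴.
Top flange (beyond web): 93 × 22, A = 2 046 mm², x = 58.5 mm, Ī = 1 474 655 mm⁴.
Bottom flange (beyond web): 93 × 22, A = 2 046 mm², x = 58.5 mm, Ī = 1 474 655 mm⁴.
Centroid: x̄ = ΣA·x / ΣA = 36.8133 mm.
Transfer each piece to the centroidal y-axis using Ī + A·d² with d = x − 36.8133:
  web: d = -30.8133 mm → contributes +2 768 995 mm⁴
  top flange (beyond web): d = 21.6867 mm → contributes +2 436 919 mm⁴
  bottom flange (beyond web): d = 21.6867 mm → contributes +2 436 919 mm⁴
Total I = 7 642 833 mm⁴.

I_yy ≈ 7.643 × 10⁶ mm⁴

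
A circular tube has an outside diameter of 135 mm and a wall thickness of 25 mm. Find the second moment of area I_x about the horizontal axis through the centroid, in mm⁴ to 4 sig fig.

Break the section into simple shapes (no overlaps), measuring from the bottom-left corner of the bounding box.
Outer circle: ⌀135, A = 14313.9 mm², y = 67.5 mm, Ī = 16 304 406 mm⁴.
Bore (subtracted): ⌀85, A = 5674.5 mm², y = 67.5 mm, Ī = 2 562 392 mm⁴.
By symmetry the centroid is at mid-height, ȳ = 67.5 mm.
All pieces are centred on the horizontal axis through the centroid, so I = ΣĪ (holes subtracted) = 13 742 013 mm⁴.

I_x ≈ 1.374 × 10⁷ mm⁴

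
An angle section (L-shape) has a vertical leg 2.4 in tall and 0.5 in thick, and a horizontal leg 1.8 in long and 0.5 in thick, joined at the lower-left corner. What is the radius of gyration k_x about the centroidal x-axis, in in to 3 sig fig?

k_x ≈ 0.724 in

Decompose the section into non-overlapping parts with the origin at the bottom-left of its bounding rectangle.
Vertical leg: 0.5 × 2.4, A = 1.2 in², y = 1.2 in, Ī = 0.576 in⁴.
Horizontal leg (remainder): 1.3 × 0.5, A = 0.65 in², y = 0.25 in, Ī = 0.013542 in⁴.
Centroid: ȳ = ΣA·y / ΣA = 0.86622 in.
Transfer each piece to the centroidal x-axis using Ī + A·d² with d = y − 0.86622:
  vertical leg: d = 0.33378 in → contributes +0.70969 in⁴
  horizontal leg (remainder): d = -0.61622 in → contributes +0.26036 in⁴
Total I = 0.97006 in⁴.
Radius of gyration: k = √(I/A) = √(0.97006 / 1.85) = 0.72412 in.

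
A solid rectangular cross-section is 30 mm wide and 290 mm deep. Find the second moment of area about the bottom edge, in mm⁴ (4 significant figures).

The section: 30 × 290, A = 8 700 mm², y = 145 mm, Ī = 60 972 500 mm⁴.
Transfer it to the bottom edge using Ī + A·d² with d = y − 0:
  the section: d = 145 mm → contributes +243 890 000 mm⁴
Total I = 243 890 000 mm⁴.

I_base ≈ 2.439 × 10⁸ mm⁴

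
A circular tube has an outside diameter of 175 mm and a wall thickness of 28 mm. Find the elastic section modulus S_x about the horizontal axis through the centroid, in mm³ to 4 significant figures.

Split into non-overlapping primitives; take the origin at the lower-left of the bounding box.
Outer circle: ⌀175, A = 24052.8 mm², y = 87.5 mm, Ī = 46 038 598 mm⁴.
Bore (subtracted): ⌀119, A = 11 122 mm², y = 87.5 mm, Ī = 9 843 686 mm⁴.
By symmetry the centroid is at mid-height, ȳ = 87.5 mm.
All pieces are centred on the horizontal axis through the centroid, so I = ΣĪ (holes subtracted) = 36 194 913 mm⁴.
Extreme fibre distance c = 87.5 mm; S = I/c = 413 656 mm³.

S_x ≈ 4.137 × 10⁵ mm³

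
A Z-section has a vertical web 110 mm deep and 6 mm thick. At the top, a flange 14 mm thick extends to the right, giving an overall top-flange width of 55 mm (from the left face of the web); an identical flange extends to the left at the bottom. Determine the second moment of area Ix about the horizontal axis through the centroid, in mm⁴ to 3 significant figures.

Ix ≈ 3.85 × 10⁶ mm⁴

Break the section into simple shapes (no overlaps), measuring from the bottom-left corner of the bounding box.
Web: 6 × 110, A = 660 mm², y = 55 mm, Ī = 665 500 mm⁴.
Top flange (beyond web): 49 × 14, A = 686 mm², y = 103 mm, Ī = 11 205 mm⁴.
Bottom flange (beyond web): 49 × 14, A = 686 mm², y = 7 mm, Ī = 11 205 mm⁴.
Centroid: ȳ = ΣA·y / ΣA = 55 mm.
Transfer each piece to the horizontal axis through the centroid using Ī + A·d² with d = y − 55:
  web: d = 0 mm → contributes +665 500 mm⁴
  top flange (beyond web): d = 48 mm → contributes +1 591 749 mm⁴
  bottom flange (beyond web): d = -48 mm → contributes +1 591 749 mm⁴
Total I = 3 848 997 mm⁴.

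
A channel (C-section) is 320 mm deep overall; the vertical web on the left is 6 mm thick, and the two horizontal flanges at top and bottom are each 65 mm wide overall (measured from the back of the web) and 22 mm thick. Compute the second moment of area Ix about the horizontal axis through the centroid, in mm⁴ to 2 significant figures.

Split into non-overlapping primitives; take the origin at the lower-left of the bounding box.
Web: 6 × 320, A = 1 920 mm², y = 160 mm, Ī = 16 384 000 mm⁴.
Top flange (beyond web): 59 × 22, A = 1 298 mm², y = 309 mm, Ī = 52 353 mm⁴.
Bottom flange (beyond web): 59 × 22, A = 1 298 mm², y = 11 mm, Ī = 52 353 mm⁴.
By symmetry the centroid is at mid-height, ȳ = 160 mm.
Transfer each piece to the horizontal axis through the centroid using Ī + A·d² with d = y − 160:
  web: d = 0 mm → contributes +16 384 000 mm⁴
  top flange (beyond web): d = 149 mm → contributes +28 869 251 mm⁴
  bottom flange (beyond web): d = -149 mm → contributes +28 869 251 mm⁴
Total I = 74 122 501 mm⁴.

Ix ≈ 7.4 × 10⁷ mm⁴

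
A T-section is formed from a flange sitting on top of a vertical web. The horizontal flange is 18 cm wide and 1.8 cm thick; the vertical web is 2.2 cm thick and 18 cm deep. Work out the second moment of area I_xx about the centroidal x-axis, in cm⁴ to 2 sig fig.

Split into non-overlapping primitives; take the origin at the lower-left of the bounding box.
Flange: 18 × 1.8, A = 32.4 cm², y = 18.9 cm, Ī = 8.748 cm⁴.
Web: 2.2 × 18, A = 39.6 cm², y = 9 cm, Ī = 1 069 cm⁴.
Centroid: ȳ = ΣA·y / ΣA = 13.46 cm.
Transfer each piece to the centroidal x-axis using Ī + A·d² with d = y − 13.46:
  flange: d = 5.445 cm → contributes +969.3 cm⁴
  web: d = -4.455 cm → contributes +1 855 cm⁴
Total I = 2 824 cm⁴.

I_xx ≈ 2800 cm⁴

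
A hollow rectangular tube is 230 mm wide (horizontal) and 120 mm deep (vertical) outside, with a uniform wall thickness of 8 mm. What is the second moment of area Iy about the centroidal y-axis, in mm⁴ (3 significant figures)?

Break the section into simple shapes (no overlaps), measuring from the bottom-left corner of the bounding box.
Outer rectangle: 230 × 120, A = 27 600 mm², x = 115 mm, Ī = 121 670 000 mm⁴.
Inner void (subtracted): 214 × 104, A = 22 256 mm², x = 115 mm, Ī = 84 936 315 mm⁴.
By symmetry the centroid is at mid-width, x̄ = 115 mm.
All pieces are centred on the centroidal y-axis, so I = ΣĪ (holes subtracted) = 36 733 685 mm⁴.

Iy ≈ 3.67 × 10⁷ mm⁴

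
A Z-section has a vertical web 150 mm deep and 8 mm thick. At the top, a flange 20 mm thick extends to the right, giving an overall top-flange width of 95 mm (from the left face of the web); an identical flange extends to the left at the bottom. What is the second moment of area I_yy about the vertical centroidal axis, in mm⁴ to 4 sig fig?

I_yy ≈ 1.005 × 10⁷ mm⁴

Decompose the section into non-overlapping parts with the origin at the bottom-left of its bounding rectangle.
Web: 8 × 150, A = 1 200 mm², x = 91 mm, Ī = 6 400 mm⁴.
Top flange (beyond web): 87 × 20, A = 1 740 mm², x = 138.5 mm, Ī = 1 097 505 mm⁴.
Bottom flange (beyond web): 87 × 20, A = 1 740 mm², x = 43.5 mm, Ī = 1 097 505 mm⁴.
Centroid: x̄ = ΣA·x / ΣA = 91 mm.
Transfer each piece to the vertical centroidal axis using Ī + A·d² with d = x − 91:
  web: d = 0 mm → contributes +6 400 mm⁴
  top flange (beyond web): d = 47.5 mm → contributes +5 023 380 mm⁴
  bottom flange (beyond web): d = -47.5 mm → contributes +5 023 380 mm⁴
Total I = 10 053 160 mm⁴.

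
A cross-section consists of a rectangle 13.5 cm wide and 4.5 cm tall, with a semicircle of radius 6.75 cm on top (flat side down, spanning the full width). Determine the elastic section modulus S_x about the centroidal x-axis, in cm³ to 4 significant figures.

S_x ≈ 190.9 cm³

Break the section into simple shapes (no overlaps), measuring from the bottom-left corner of the bounding box.
Rectangular body: 13.5 × 4.5, A = 60.75 cm², y = 2.25 cm, Ī = 102.516 cm⁴.
Semicircular cap: semicircle r = 6.75, A = 71.5694 cm², y = 7.36479 cm, Ī = 227.849 cm⁴.
Centroid: ȳ = ΣA·y / ΣA = 5.01651 cm.
Transfer each piece to the centroidal x-axis using Ī + A·d² with d = y − 5.01651:
  rectangular body: d = -2.76651 cm → contributes +567.469 cm⁴
  semicircular cap: d = 2.34828 cm → contributes +622.514 cm⁴
Total I = 1189.98 cm⁴.
Extreme fibre distance c = 6.23349 cm; S = I/c = 190.901 cm³.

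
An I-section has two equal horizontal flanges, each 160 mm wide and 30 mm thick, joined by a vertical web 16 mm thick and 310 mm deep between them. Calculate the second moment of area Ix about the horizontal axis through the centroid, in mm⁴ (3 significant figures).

Ix ≈ 3.18 × 10⁸ mm⁴

Split into non-overlapping primitives; take the origin at the lower-left of the bounding box.
Bottom flange: 160 × 30, A = 4 800 mm², y = 15 mm, Ī = 360 000 mm⁴.
Web: 16 × 310, A = 4 960 mm², y = 185 mm, Ī = 39 721 333 mm⁴.
Top flange: 160 × 30, A = 4 800 mm², y = 355 mm, Ī = 360 000 mm⁴.
By symmetry the centroid is at mid-height, ȳ = 185 mm.
Transfer each piece to the horizontal axis through the centroid using Ī + A·d² with d = y − 185:
  bottom flange: d = -170 mm → contributes +139 080 000 mm⁴
  web: d = 0 mm → contributes +39 721 333 mm⁴
  top flange: d = 170 mm → contributes +139 080 000 mm⁴
Total I = 317 881 333 mm⁴.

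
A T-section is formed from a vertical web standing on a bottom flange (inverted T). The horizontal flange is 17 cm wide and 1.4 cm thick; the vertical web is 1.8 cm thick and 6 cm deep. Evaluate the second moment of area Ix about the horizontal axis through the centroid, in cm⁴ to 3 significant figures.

Treat the section as a set of non-overlapping primitives; coordinates are from the bounding-box lower-left.
Flange: 17 × 1.4, A = 23.8 cm², y = 0.7 cm, Ī = 3.8873 cm⁴.
Web: 1.8 × 6, A = 10.8 cm², y = 4.4 cm, Ī = 32.4 cm⁴.
Centroid: ȳ = ΣA·y / ΣA = 1.8549 cm.
Transfer each piece to the horizontal axis through the centroid using Ī + A·d² with d = y − 1.8549:
  flange: d = -1.1549 cm → contributes +35.632 cm⁴
  web: d = 2.5451 cm → contributes +102.36 cm⁴
Total I = 137.99 cm⁴.

Ix ≈ 138 cm⁴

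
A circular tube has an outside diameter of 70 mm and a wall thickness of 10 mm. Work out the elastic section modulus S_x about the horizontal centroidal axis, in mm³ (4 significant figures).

Decompose the section into non-overlapping parts with the origin at the bottom-left of its bounding rectangle.
Outer circle: ⌀70, A = 3848.45 mm², y = 35 mm, Ī = 1 178 588 mm⁴.
Bore (subtracted): ⌀50, A = 1963.5 mm², y = 35 mm, Ī = 306 796 mm⁴.
By symmetry the centroid is at mid-height, ȳ = 35 mm.
All pieces are centred on the horizontal centroidal axis, so I = ΣĪ (holes subtracted) = 871 792 mm⁴.
Extreme fibre distance c = 35 mm; S = I/c = 24908.3 mm³.

S_x ≈ 2.491 × 10⁴ mm³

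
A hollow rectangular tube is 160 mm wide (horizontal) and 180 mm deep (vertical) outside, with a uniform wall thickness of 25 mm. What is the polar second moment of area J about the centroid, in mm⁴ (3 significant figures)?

Break the section into simple shapes (no overlaps), measuring from the bottom-left corner of the bounding box.
Outer rectangle: 160 × 180, A = 28 800 mm², y = 90 mm, Ī = 77 760 000 mm⁴.
Inner void (subtracted): 110 × 130, A = 14 300 mm², y = 90 mm, Ī = 20 139 167 mm⁴.
By symmetry the centroid is at mid-height, ȳ = 90 mm.
All pieces are centred on the centroidal x-axis, so I = ΣĪ (holes subtracted) = 57 620 833 mm⁴.
Repeating about the centroidal y-axis gives I_y = 47 020 833 mm⁴.
Polar second moment: J = I_x + I_y = 104 641 667 mm⁴.

J ≈ 1.05 × 10⁸ mm⁴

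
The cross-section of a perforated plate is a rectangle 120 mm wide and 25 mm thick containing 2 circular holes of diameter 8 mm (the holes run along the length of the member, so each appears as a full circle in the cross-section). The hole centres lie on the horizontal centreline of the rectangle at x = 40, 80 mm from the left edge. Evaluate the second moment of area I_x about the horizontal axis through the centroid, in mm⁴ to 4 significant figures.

Treat the section as a set of non-overlapping primitives; coordinates are from the bounding-box lower-left.
Plate: 120 × 25, A = 3 000 mm², y = 12.5 mm, Ī = 156 250 mm⁴.
Hole 1 (subtracted): ⌀8, A = 50.2655 mm², y = 12.5 mm, Ī = 201.062 mm⁴.
Hole 2 (subtracted): ⌀8, A = 50.2655 mm², y = 12.5 mm, Ī = 201.062 mm⁴.
By symmetry the centroid is at mid-height, ȳ = 12.5 mm.
All pieces are centred on the horizontal axis through the centroid, so I = ΣĪ (holes subtracted) = 155 848 mm⁴.

I_x ≈ 1.558 × 10⁵ mm⁴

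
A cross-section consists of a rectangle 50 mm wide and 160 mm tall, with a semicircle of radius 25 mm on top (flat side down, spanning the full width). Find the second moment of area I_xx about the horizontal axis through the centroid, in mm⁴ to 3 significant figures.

I_xx ≈ 2.43 × 10⁷ mm⁴

Decompose the section into non-overlapping parts with the origin at the bottom-left of its bounding rectangle.
Rectangular body: 50 × 160, A = 8 000 mm², y = 80 mm, Ī = 17 066 667 mm⁴.
Semicircular cap: semicircle r = 25, A = 981.75 mm², y = 170.61 mm, Ī = 42 874 mm⁴.
Centroid: ȳ = ΣA·y / ΣA = 89.904 mm.
Transfer each piece to the horizontal axis through the centroid using Ī + A·d² with d = y − 89.904:
  rectangular body: d = -9.9041 mm → contributes +17 851 403 mm⁴
  semicircular cap: d = 80.706 mm → contributes +6 437 477 mm⁴
Total I = 24 288 879 mm⁴.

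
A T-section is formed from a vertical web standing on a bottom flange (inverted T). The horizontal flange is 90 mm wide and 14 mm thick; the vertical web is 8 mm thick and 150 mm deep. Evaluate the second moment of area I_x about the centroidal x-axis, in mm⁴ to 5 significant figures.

I_x ≈ 6.4034 × 10⁶ mm⁴

Treat the section as a set of non-overlapping primitives; coordinates are from the bounding-box lower-left.
Flange: 90 × 14, A = 1 260 mm², y = 7 mm, Ī = 20 580 mm⁴.
Web: 8 × 150, A = 1 200 mm², y = 89 mm, Ī = 2 250 000 mm⁴.
Centroid: ȳ = ΣA·y / ΣA = 47 mm.
Transfer each piece to the centroidal x-axis using Ī + A·d² with d = y − 47:
  flange: d = -40 mm → contributes +2 036 580 mm⁴
  web: d = 42 mm → contributes +4 366 800 mm⁴
Total I = 6 403 380 mm⁴.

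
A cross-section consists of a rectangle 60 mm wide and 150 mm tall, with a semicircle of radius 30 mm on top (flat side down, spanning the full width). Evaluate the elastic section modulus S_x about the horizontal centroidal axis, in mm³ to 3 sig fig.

S_x ≈ 2.83 × 10⁵ mm³

Treat the section as a set of non-overlapping primitives; coordinates are from the bounding-box lower-left.
Rectangular body: 60 × 150, A = 9 000 mm², y = 75 mm, Ī = 16 875 000 mm⁴.
Semicircular cap: semicircle r = 30, A = 1413.7 mm², y = 162.73 mm, Ī = 88 903 mm⁴.
Centroid: ȳ = ΣA·y / ΣA = 86.91 mm.
Transfer each piece to the horizontal centroidal axis using Ī + A·d² with d = y − 86.91:
  rectangular body: d = -11.91 mm → contributes +18 151 661 mm⁴
  semicircular cap: d = 75.822 mm → contributes +8 216 382 mm⁴
Total I = 26 368 044 mm⁴.
Extreme fibre distance c = 93.09 mm; S = I/c = 283 254 mm³.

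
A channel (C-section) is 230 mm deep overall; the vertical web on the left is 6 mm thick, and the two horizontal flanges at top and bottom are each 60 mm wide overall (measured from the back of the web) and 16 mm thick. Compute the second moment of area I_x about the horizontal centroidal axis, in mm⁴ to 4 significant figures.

I_x ≈ 2.590 × 10⁷ mm⁴

Split into non-overlapping primitives; take the origin at the lower-left of the bounding box.
Web: 6 × 230, A = 1 380 mm², y = 115 mm, Ī = 6 083 500 mm⁴.
Top flange (beyond web): 54 × 16, A = 864 mm², y = 222 mm, Ī = 18 432 mm⁴.
Bottom flange (beyond web): 54 × 16, A = 864 mm², y = 8 mm, Ī = 18 432 mm⁴.
By symmetry the centroid is at mid-height, ȳ = 115 mm.
Transfer each piece to the horizontal centroidal axis using Ī + A·d² with d = y − 115:
  web: d = 0 mm → contributes +6 083 500 mm⁴
  top flange (beyond web): d = 107 mm → contributes +9 910 368 mm⁴
  bottom flange (beyond web): d = -107 mm → contributes +9 910 368 mm⁴
Total I = 25 904 236 mm⁴.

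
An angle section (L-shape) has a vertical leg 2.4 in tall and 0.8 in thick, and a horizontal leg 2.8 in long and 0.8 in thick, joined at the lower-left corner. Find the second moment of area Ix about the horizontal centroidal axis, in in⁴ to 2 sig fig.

Split into non-overlapping primitives; take the origin at the lower-left of the bounding box.
Vertical leg: 0.8 × 2.4, A = 1.92 in², y = 1.2 in, Ī = 0.9216 in⁴.
Horizontal leg (remainder): 2 × 0.8, A = 1.6 in², y = 0.4 in, Ī = 0.08533 in⁴.
Centroid: ȳ = ΣA·y / ΣA = 0.8364 in.
Transfer each piece to the horizontal centroidal axis using Ī + A·d² with d = y − 0.8364:
  vertical leg: d = 0.3636 in → contributes +1.175 in⁴
  horizontal leg (remainder): d = -0.4364 in → contributes +0.39 in⁴
Total I = 1.565 in⁴.

Ix ≈ 1.6 in⁴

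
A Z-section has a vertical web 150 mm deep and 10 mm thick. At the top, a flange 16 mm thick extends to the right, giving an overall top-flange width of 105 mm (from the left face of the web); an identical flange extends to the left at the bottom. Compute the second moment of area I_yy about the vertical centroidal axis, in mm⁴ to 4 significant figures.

I_yy ≈ 1.068 × 10⁷ mm⁴

Treat the section as a set of non-overlapping primitives; coordinates are from the bounding-box lower-left.
Web: 10 × 150, A = 1 500 mm², x = 100 mm, Ī = 12 500 mm⁴.
Top flange (beyond web): 95 × 16, A = 1 520 mm², x = 152.5 mm, Ī = 1 143 167 mm⁴.
Bottom flange (beyond web): 95 × 16, A = 1 520 mm², x = 47.5 mm, Ī = 1 143 167 mm⁴.
Centroid: x̄ = ΣA·x / ΣA = 100 mm.
Transfer each piece to the vertical centroidal axis using Ī + A·d² with d = x − 100:
  web: d = 0 mm → contributes +12 500 mm⁴
  top flange (beyond web): d = 52.5 mm → contributes +5 332 667 mm⁴
  bottom flange (beyond web): d = -52.5 mm → contributes +5 332 667 mm⁴
Total I = 10 677 833 mm⁴.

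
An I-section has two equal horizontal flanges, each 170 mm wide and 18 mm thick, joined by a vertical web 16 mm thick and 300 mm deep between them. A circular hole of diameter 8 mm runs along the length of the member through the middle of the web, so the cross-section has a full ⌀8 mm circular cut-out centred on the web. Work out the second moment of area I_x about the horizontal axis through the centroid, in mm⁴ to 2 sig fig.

I_x ≈ 1.9 × 10⁸ mm⁴

Decompose the section into non-overlapping parts with the origin at the bottom-left of its bounding rectangle.
Bottom flange: 170 × 18, A = 3 060 mm², y = 9 mm, Ī = 82 620 mm⁴.
Web: 16 × 300, A = 4 800 mm², y = 168 mm, Ī = 36 000 000 mm⁴.
Top flange: 170 × 18, A = 3 060 mm², y = 327 mm, Ī = 82 620 mm⁴.
Hole (subtracted): ⌀8, A = 50.27 mm², y = 168 mm, Ī = 201.1 mm⁴.
By symmetry the centroid is at mid-height, ȳ = 168 mm.
Transfer each piece to the horizontal axis through the centroid using Ī + A·d² with d = y − 168:
  bottom flange: d = -159 mm → contributes +77 442 480 mm⁴
  web: d = 0 mm → contributes +36 000 000 mm⁴
  top flange: d = 159 mm → contributes +77 442 480 mm⁴
  hole: d = 0 mm → contributes −201.1 mm⁴
Total I = 190 884 759 mm⁴.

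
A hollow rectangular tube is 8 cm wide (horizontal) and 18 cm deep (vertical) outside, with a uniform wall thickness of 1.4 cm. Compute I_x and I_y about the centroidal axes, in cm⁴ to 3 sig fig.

I_x ≈ 2370 cm⁴, I_y ≈ 590 cm⁴

Treat the section as a set of non-overlapping primitives; coordinates are from the bounding-box lower-left.
Outer rectangle: 8 × 18, A = 144 cm², y = 9 cm, Ī = 3 888 cm⁴.
Inner void (subtracted): 5.2 × 15.2, A = 79.04 cm², y = 9 cm, Ī = 1521.8 cm⁴.
By symmetry the centroid is at mid-height, ȳ = 9 cm.
All pieces are centred on the centroidal x-axis, so I = ΣĪ (holes subtracted) = 2366.2 cm⁴.
Repeating about the centroidal y-axis gives I_y = 589.9 cm⁴.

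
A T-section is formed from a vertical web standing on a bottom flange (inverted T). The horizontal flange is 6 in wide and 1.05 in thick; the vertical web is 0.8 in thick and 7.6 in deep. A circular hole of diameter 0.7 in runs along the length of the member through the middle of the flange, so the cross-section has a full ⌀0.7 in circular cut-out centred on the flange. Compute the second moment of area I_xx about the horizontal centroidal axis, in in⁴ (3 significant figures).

I_xx ≈ 85.9 in⁴

Decompose the section into non-overlapping parts with the origin at the bottom-left of its bounding rectangle.
Flange: 6 × 1.05, A = 6.3 in², y = 0.525 in, Ī = 0.57881 in⁴.
Web: 0.8 × 7.6, A = 6.08 in², y = 4.85 in, Ī = 29.265 in⁴.
Hole (subtracted): ⌀0.7, A = 0.38485 in², y = 0.525 in, Ī = 0.011786 in⁴.
Centroid: ȳ = ΣA·y / ΣA = 2.7172 in.
Transfer each piece to the horizontal centroidal axis using Ī + A·d² with d = y − 2.7172:
  flange: d = -2.1922 in → contributes +30.855 in⁴
  web: d = 2.1328 in → contributes +56.922 in⁴
  hole: d = -2.1922 in → contributes −1.8613 in⁴
Total I = 85.916 in⁴.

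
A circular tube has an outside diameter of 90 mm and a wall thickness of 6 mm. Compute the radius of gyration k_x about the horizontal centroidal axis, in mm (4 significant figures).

Split into non-overlapping primitives; take the origin at the lower-left of the bounding box.
Outer circle: ⌀90, A = 6361.73 mm², y = 45 mm, Ī = 3 220 623 mm⁴.
Bore (subtracted): ⌀78, A = 4778.36 mm², y = 45 mm, Ī = 1 816 972 mm⁴.
By symmetry the centroid is at mid-height, ȳ = 45 mm.
All pieces are centred on the horizontal centroidal axis, so I = ΣĪ (holes subtracted) = 1 403 651 mm⁴.
Radius of gyration: k = √(I/A) = √(1 403 651 / 1583.36) = 29.7741 mm.

k_x ≈ 29.77 mm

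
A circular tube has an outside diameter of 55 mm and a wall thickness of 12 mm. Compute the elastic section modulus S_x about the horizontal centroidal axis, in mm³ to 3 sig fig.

Split into non-overlapping primitives; take the origin at the lower-left of the bounding box.
Outer circle: ⌀55, A = 2375.8 mm², y = 27.5 mm, Ī = 449 180 mm⁴.
Bore (subtracted): ⌀31, A = 754.77 mm², y = 27.5 mm, Ī = 45 333 mm⁴.
By symmetry the centroid is at mid-height, ȳ = 27.5 mm.
All pieces are centred on the horizontal centroidal axis, so I = ΣĪ (holes subtracted) = 403 847 mm⁴.
Extreme fibre distance c = 27.5 mm; S = I/c = 14 685 mm³.

S_x ≈ 1.47 × 10⁴ mm³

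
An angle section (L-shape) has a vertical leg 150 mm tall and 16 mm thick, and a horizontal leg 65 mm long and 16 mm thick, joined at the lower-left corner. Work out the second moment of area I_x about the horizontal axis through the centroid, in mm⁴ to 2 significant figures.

Decompose the section into non-overlapping parts with the origin at the bottom-left of its bounding rectangle.
Vertical leg: 16 × 150, A = 2 400 mm², y = 75 mm, Ī = 4 500 000 mm⁴.
Horizontal leg (remainder): 49 × 16, A = 784 mm², y = 8 mm, Ī = 16 725 mm⁴.
Centroid: ȳ = ΣA·y / ΣA = 58.5 mm.
Transfer each piece to the horizontal axis through the centroid using Ī + A·d² with d = y − 58.5:
  vertical leg: d = 16.5 mm → contributes +5 153 201 mm⁴
  horizontal leg (remainder): d = -50.5 mm → contributes +2 016 320 mm⁴
Total I = 7 169 521 mm⁴.

I_x ≈ 7.2 × 10⁶ mm⁴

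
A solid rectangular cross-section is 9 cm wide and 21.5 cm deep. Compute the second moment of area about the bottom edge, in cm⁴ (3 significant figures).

I_base ≈ 2.98 × 10⁴ cm⁴

The section: 9 × 21.5, A = 193.5 cm², y = 10.75 cm, Ī = 7453.8 cm⁴.
Transfer it to the base of the section using Ī + A·d² with d = y − 0:
  the section: d = 10.75 cm → contributes +29 815 cm⁴
Total I = 29 815 cm⁴.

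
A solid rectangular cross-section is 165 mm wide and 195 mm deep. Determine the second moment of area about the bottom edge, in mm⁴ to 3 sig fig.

I_base ≈ 4.08 × 10⁸ mm⁴

The section: 165 × 195, A = 32 175 mm², y = 97.5 mm, Ī = 101 954 531 mm⁴.
Transfer it to a horizontal axis along the bottom face using Ī + A·d² with d = y − 0:
  the section: d = 97.5 mm → contributes +407 818 125 mm⁴
Total I = 407 818 125 mm⁴.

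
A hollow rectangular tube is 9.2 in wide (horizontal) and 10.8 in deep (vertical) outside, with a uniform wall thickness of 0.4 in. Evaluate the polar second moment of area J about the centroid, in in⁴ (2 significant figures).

Break the section into simple shapes (no overlaps), measuring from the bottom-left corner of the bounding box.
Outer rectangle: 9.2 × 10.8, A = 99.36 in², y = 5.4 in, Ī = 965.8 in⁴.
Inner void (subtracted): 8.4 × 10, A = 84 in², y = 5.4 in, Ī = 700 in⁴.
By symmetry the centroid is at mid-height, ȳ = 5.4 in.
All pieces are centred on the centroidal x-axis, so I = ΣĪ (holes subtracted) = 265.8 in⁴.
Repeating about the centroidal y-axis gives I_y = 206.9 in⁴.
Polar second moment: J = I_x + I_y = 472.7 in⁴.

J ≈ 470 in⁴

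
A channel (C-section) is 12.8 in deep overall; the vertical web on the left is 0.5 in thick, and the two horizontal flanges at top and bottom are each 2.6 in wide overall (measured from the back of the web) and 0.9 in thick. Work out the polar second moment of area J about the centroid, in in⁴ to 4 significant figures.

J ≈ 227.0 in⁴

Split into non-overlapping primitives; take the origin at the lower-left of the bounding box.
Web: 0.5 × 12.8, A = 6.4 in², y = 6.4 in, Ī = 87.3813 in⁴.
Top flange (beyond web): 2.1 × 0.9, A = 1.89 in², y = 12.35 in, Ī = 0.127575 in⁴.
Bottom flange (beyond web): 2.1 × 0.9, A = 1.89 in², y = 0.45 in, Ī = 0.127575 in⁴.
By symmetry the centroid is at mid-height, ȳ = 6.4 in.
Transfer each piece to the centroidal x-axis using Ī + A·d² with d = y − 6.4:
  web: d = 0 in → contributes +87.3813 in⁴
  top flange (beyond web): d = 5.95 in → contributes +67.0383 in⁴
  bottom flange (beyond web): d = -5.95 in → contributes +67.0383 in⁴
Total I = 221.458 in⁴.
For the y-axis: x̄ = 0.732711 in.
Repeating about the centroidal y-axis gives I_y = 5.53864 in⁴.
Polar second moment: J = I_x + I_y = 226.997 in⁴.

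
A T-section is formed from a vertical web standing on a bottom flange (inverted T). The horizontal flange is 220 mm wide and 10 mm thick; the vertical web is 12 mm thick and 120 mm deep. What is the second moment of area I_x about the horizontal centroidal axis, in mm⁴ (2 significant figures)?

I_x ≈ 5.4 × 10⁶ mm⁴

Break the section into simple shapes (no overlaps), measuring from the bottom-left corner of the bounding box.
Flange: 220 × 10, A = 2 200 mm², y = 5 mm, Ī = 18 333 mm⁴.
Web: 12 × 120, A = 1 440 mm², y = 70 mm, Ī = 1 728 000 mm⁴.
Centroid: ȳ = ΣA·y / ΣA = 30.71 mm.
Transfer each piece to the horizontal centroidal axis using Ī + A·d² with d = y − 30.71:
  flange: d = -25.71 mm → contributes +1 473 027 mm⁴
  web: d = 39.29 mm → contributes +3 950 449 mm⁴
Total I = 5 423 476 mm⁴.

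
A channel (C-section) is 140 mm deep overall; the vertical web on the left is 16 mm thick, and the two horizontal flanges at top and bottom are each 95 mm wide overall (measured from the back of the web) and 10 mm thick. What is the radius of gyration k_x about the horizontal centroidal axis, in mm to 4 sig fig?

Break the section into simple shapes (no overlaps), measuring from the bottom-left corner of the bounding box.
Web: 16 × 140, A = 2 240 mm², y = 70 mm, Ī = 3 658 667 mm⁴.
Top flange (beyond web): 79 × 10, A = 790 mm², y = 135 mm, Ī = 6583.33 mm⁴.
Bottom flange (beyond web): 79 × 10, A = 790 mm², y = 5 mm, Ī = 6583.33 mm⁴.
By symmetry the centroid is at mid-height, ȳ = 70 mm.
Transfer each piece to the horizontal centroidal axis using Ī + A·d² with d = y − 70:
  web: d = 0 mm → contributes +3 658 667 mm⁴
  top flange (beyond web): d = 65 mm → contributes +3 344 333 mm⁴
  bottom flange (beyond web): d = -65 mm → contributes +3 344 333 mm⁴
Total I = 10 347 333 mm⁴.
Radius of gyration: k = √(I/A) = √(10 347 333 / 3 820) = 52.0454 mm.

k_x ≈ 52.05 mm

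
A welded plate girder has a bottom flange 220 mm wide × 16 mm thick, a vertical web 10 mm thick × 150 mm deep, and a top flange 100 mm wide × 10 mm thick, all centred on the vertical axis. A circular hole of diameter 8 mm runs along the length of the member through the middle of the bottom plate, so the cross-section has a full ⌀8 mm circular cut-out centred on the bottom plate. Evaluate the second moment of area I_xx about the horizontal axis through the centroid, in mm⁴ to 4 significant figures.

Break the section into simple shapes (no overlaps), measuring from the bottom-left corner of the bounding box.
Bottom plate: 220 × 16, A = 3 520 mm², y = 8 mm, Ī = 75093.3 mm⁴.
Web plate: 10 × 150, A = 1 500 mm², y = 91 mm, Ī = 2 812 500 mm⁴.
Top plate: 100 × 10, A = 1 000 mm², y = 171 mm, Ī = 8333.33 mm⁴.
Hole (subtracted): ⌀8, A = 50.2655 mm², y = 8 mm, Ī = 201.062 mm⁴.
Centroid: ȳ = ΣA·y / ΣA = 56.1596 mm.
Transfer each piece to the horizontal axis through the centroid using Ī + A·d² with d = y − 56.1596:
  bottom plate: d = -48.1596 mm → contributes +8 239 194 mm⁴
  web plate: d = 34.8404 mm → contributes +4 633 281 mm⁴
  top plate: d = 114.84 mm → contributes +13 196 652 mm⁴
  hole: d = -48.1596 mm → contributes −116 784 mm⁴
Total I = 25 952 342 mm⁴.

I_xx ≈ 2.595 × 10⁷ mm⁴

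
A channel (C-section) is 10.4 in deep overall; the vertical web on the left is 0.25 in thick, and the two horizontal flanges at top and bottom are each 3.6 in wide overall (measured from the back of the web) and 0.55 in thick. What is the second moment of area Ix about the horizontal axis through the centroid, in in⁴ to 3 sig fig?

Ix ≈ 113 in⁴

Split into non-overlapping primitives; take the origin at the lower-left of the bounding box.
Web: 0.25 × 10.4, A = 2.6 in², y = 5.2 in, Ī = 23.435 in⁴.
Top flange (beyond web): 3.35 × 0.55, A = 1.8425 in², y = 10.125 in, Ī = 0.046446 in⁴.
Bottom flange (beyond web): 3.35 × 0.55, A = 1.8425 in², y = 0.275 in, Ī = 0.046446 in⁴.
By symmetry the centroid is at mid-height, ȳ = 5.2 in.
Transfer each piece to the horizontal axis through the centroid using Ī + A·d² with d = y − 5.2:
  web: d = 0 in → contributes +23.435 in⁴
  top flange (beyond web): d = 4.925 in → contributes +44.737 in⁴
  bottom flange (beyond web): d = -4.925 in → contributes +44.737 in⁴
Total I = 112.91 in⁴.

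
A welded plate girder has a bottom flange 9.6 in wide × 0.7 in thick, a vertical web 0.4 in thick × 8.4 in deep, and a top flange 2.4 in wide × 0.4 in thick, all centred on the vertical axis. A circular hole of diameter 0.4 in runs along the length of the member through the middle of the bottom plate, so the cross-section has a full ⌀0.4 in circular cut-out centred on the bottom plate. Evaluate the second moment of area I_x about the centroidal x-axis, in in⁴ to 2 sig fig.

I_x ≈ 110 in⁴

Split into non-overlapping primitives; take the origin at the lower-left of the bounding box.
Bottom plate: 9.6 × 0.7, A = 6.72 in², y = 0.35 in, Ī = 0.2744 in⁴.
Web plate: 0.4 × 8.4, A = 3.36 in², y = 4.9 in, Ī = 19.76 in⁴.
Top plate: 2.4 × 0.4, A = 0.96 in², y = 9.3 in, Ī = 0.0128 in⁴.
Hole (subtracted): ⌀0.4, A = 0.1257 in², y = 0.35 in, Ī = 0.001257 in⁴.
Centroid: ȳ = ΣA·y / ΣA = 2.538 in.
Transfer each piece to the centroidal x-axis using Ī + A·d² with d = y − 2.538:
  bottom plate: d = -2.188 in → contributes +32.44 in⁴
  web plate: d = 2.362 in → contributes +38.5 in⁴
  top plate: d = 6.762 in → contributes +43.91 in⁴
  hole: d = -2.188 in → contributes −0.6028 in⁴
Total I = 114.3 in⁴.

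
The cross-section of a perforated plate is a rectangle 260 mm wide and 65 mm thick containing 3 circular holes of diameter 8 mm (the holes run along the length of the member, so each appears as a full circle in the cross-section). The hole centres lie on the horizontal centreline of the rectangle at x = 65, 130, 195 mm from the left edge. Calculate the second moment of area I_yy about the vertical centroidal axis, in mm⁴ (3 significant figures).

Treat the section as a set of non-overlapping primitives; coordinates are from the bounding-box lower-left.
Plate: 260 × 65, A = 16 900 mm², x = 130 mm, Ī = 95 203 333 mm⁴.
Hole 1 (subtracted): ⌀8, A = 50.265 mm², x = 65 mm, Ī = 201.06 mm⁴.
Hole 2 (subtracted): ⌀8, A = 50.265 mm², x = 130 mm, Ī = 201.06 mm⁴.
Hole 3 (subtracted): ⌀8, A = 50.265 mm², x = 195 mm, Ī = 201.06 mm⁴.
By symmetry the centroid is at mid-width, x̄ = 130 mm.
Transfer each piece to the vertical centroidal axis using Ī + A·d² with d = x − 130:
  plate: d = 0 mm → contributes +95 203 333 mm⁴
  hole 1: d = -65 mm → contributes −212 573 mm⁴
  hole 2: d = 0 mm → contributes −201.06 mm⁴
  hole 3: d = 65 mm → contributes −212 573 mm⁴
Total I = 94 777 987 mm⁴.

I_yy ≈ 9.48 × 10⁷ mm⁴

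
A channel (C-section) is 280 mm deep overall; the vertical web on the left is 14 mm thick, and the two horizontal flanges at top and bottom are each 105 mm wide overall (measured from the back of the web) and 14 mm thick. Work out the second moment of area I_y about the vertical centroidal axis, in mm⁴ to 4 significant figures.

I_y ≈ 6.079 × 10⁶ mm⁴

Split into non-overlapping primitives; take the origin at the lower-left of the bounding box.
Web: 14 × 280, A = 3 920 mm², x = 7 mm, Ī = 64026.7 mm⁴.
Top flange (beyond web): 91 × 14, A = 1 274 mm², x = 59.5 mm, Ī = 879 166 mm⁴.
Bottom flange (beyond web): 91 × 14, A = 1 274 mm², x = 59.5 mm, Ī = 879 166 mm⁴.
Centroid: x̄ = ΣA·x / ΣA = 27.6818 mm.
Transfer each piece to the vertical centroidal axis using Ī + A·d² with d = x − 27.6818:
  web: d = -20.6818 mm → contributes +1 740 758 mm⁴
  top flange (beyond web): d = 31.8182 mm → contributes +2 168 960 mm⁴
  bottom flange (beyond web): d = 31.8182 mm → contributes +2 168 960 mm⁴
Total I = 6 078 677 mm⁴.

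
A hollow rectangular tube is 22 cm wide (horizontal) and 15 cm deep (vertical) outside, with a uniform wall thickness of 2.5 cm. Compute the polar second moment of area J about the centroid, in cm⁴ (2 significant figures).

Break the section into simple shapes (no overlaps), measuring from the bottom-left corner of the bounding box.
Outer rectangle: 22 × 15, A = 330 cm², y = 7.5 cm, Ī = 6 188 cm⁴.
Inner void (subtracted): 17 × 10, A = 170 cm², y = 7.5 cm, Ī = 1 417 cm⁴.
By symmetry the centroid is at mid-height, ȳ = 7.5 cm.
All pieces are centred on the centroidal x-axis, so I = ΣĪ (holes subtracted) = 4 771 cm⁴.
Repeating about the centroidal y-axis gives I_y = 9 216 cm⁴.
Polar second moment: J = I_x + I_y = 13 987 cm⁴.

J ≈ 1.4 × 10⁴ cm⁴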